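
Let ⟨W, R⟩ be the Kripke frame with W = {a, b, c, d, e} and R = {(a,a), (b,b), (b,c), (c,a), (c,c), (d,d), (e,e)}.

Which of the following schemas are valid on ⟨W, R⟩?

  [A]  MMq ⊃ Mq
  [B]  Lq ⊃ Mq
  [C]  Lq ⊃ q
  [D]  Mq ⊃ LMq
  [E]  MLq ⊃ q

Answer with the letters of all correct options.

B, C

R is reflexive: each world relates to itself.
R is not symmetric: b R c but not c R b.
R is not transitive: b R c and c R a but not b R a.
R is not euclidean: b R c and b R b but not c R b.
R is serial: every world has an R-successor.
(A) MMq ⊃ Mq (the dual of axiom 4) characterises the transitive frames. R is not transitive — not valid.
(B) Lq ⊃ Mq is axiom D, which corresponds to seriality. R is serial — valid.
(C) Lq ⊃ q is axiom T, which corresponds to reflexivity. R is reflexive — valid.
(D) axiom 5: valid iff R is euclidean. R is not euclidean — not valid.
(E) MLq ⊃ q is the dual of axiom B; it is valid on a frame exactly when R is symmetric. R is not symmetric, so not valid.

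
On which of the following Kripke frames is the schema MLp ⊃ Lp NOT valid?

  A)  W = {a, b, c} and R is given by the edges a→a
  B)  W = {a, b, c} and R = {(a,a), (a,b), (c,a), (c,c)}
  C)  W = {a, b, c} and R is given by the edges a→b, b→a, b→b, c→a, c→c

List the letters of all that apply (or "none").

B, C

The schema MLp ⊃ Lp is the dual of axiom 5; it is valid on a frame iff R is euclidean.
(A) R is euclidean (any two R-successors of the same world are R-related), so the schema is valid here.
(B) R is not euclidean (a R b and a R a but not b R a), so the schema fails here.
(C) R is not euclidean (c R a and c R c but not a R c), so the schema fails here.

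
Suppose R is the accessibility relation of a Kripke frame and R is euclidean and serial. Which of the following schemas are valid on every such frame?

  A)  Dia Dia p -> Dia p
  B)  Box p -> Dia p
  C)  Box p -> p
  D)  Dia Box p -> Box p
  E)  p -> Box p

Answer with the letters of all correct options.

B, D

(A) Dia Dia p -> Dia p is the dual of axiom 4, which corresponds to transitivity. Such an R need not be transitive — not valid.
(B) axiom D: valid iff R is serial. Every such R is serial — valid.
(C) Box p -> p is axiom T, which corresponds to reflexivity. Such an R need not be reflexive — not valid.
(D) Dia Box p -> Box p is the dual of axiom 5; it is valid on a frame exactly when R is euclidean. Every such R is euclidean, so valid.
(E) p -> Box p is valid only on frames where every R-edge is a self-loop. Such an R need not be a subset of the identity — not valid.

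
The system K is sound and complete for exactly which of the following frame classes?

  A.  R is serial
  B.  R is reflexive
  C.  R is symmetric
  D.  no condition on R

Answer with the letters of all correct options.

D

(A) this class determines D, not K.
(B) this class determines T (= KT), not K.
(C) this class determines KB, not K.
(D) K is sound and complete for exactly this class.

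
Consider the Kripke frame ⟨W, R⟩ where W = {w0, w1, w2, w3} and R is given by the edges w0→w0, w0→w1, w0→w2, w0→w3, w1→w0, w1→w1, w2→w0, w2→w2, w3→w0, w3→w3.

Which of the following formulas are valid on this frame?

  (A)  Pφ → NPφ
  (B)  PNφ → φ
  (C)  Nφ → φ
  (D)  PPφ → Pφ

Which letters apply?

R is reflexive: each world relates to itself.
R is symmetric: every R-edge is matched by its reverse.
R is not transitive: w1 R w0 and w0 R w2 but not w1 R w2.
R is not euclidean: w0 R w1 and w0 R w2 but not w1 R w2.
(A) Pφ → NPφ is axiom 5; it is valid on a frame exactly when R is euclidean. R is not euclidean, so not valid.
(B) PNφ → φ is the dual of axiom B, which corresponds to symmetry. R is symmetric — valid.
(C) Nφ → φ is axiom T; it is valid on a frame exactly when R is reflexive. R is reflexive, so valid.
(D) PPφ → Pφ is the dual of axiom 4, which corresponds to transitivity. R is not transitive — not valid.

B, C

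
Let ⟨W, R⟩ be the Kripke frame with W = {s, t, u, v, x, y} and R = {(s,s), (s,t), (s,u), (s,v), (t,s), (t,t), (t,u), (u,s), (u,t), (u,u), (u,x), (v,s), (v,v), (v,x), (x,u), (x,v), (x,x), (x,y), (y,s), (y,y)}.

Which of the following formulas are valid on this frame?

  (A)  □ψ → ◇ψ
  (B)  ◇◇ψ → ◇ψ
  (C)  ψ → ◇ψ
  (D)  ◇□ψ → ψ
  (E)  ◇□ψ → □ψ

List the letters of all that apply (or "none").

R is reflexive: each world relates to itself.
R is not symmetric: x R y but not y R x.
R is not transitive: s R u and u R x but not s R x.
R is not euclidean: s R t and s R v but not t R v.
R is serial: every world has an R-successor.
(A) □ψ → ◇ψ is axiom D; it is valid on a frame exactly when R is serial. R is serial, so valid.
(B) ◇◇ψ → ◇ψ (the dual of axiom 4) characterises the transitive frames. R is not transitive — not valid.
(C) ψ → ◇ψ (the dual of axiom T) characterises the reflexive frames. R is reflexive — valid.
(D) ◇□ψ → ψ is the dual of axiom B, which corresponds to symmetry. R is not symmetric — not valid.
(E) ◇□ψ → □ψ (the dual of axiom 5) characterises the euclidean frames. R is not euclidean — not valid.

A, C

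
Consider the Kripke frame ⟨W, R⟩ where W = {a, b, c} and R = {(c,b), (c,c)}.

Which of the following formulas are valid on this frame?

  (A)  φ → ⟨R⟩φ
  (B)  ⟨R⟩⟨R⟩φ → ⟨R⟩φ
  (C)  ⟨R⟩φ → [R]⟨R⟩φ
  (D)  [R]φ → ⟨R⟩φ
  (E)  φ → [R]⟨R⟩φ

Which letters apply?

R is not reflexive: not a R a.
R is not symmetric: c R b but not b R c.
R is transitive: R is closed under composition.
R is not euclidean: c R b and c R c but not b R c.
R is not serial: a has no R-successor.
(A) φ → ⟨R⟩φ is the dual of axiom T; it is valid on a frame exactly when R is reflexive. R is not reflexive, so not valid.
(B) ⟨R⟩⟨R⟩φ → ⟨R⟩φ is the dual of axiom 4; it is valid on a frame exactly when R is transitive. R is transitive, so valid.
(C) ⟨R⟩φ → [R]⟨R⟩φ (axiom 5) characterises the euclidean frames. R is not euclidean — not valid.
(D) [R]φ → ⟨R⟩φ is axiom D, which corresponds to seriality. R is not serial — not valid.
(E) axiom B: valid iff R is symmetric. R is not symmetric — not valid.

B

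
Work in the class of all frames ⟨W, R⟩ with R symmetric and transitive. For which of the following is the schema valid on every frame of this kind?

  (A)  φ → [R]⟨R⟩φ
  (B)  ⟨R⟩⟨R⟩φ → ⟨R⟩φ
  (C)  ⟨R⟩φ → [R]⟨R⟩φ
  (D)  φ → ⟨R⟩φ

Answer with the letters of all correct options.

A, B, C

A symmetric transitive relation is euclidean (uRv and uRw give vRu by symmetry, then vRw by transitivity).
(A) φ → [R]⟨R⟩φ is axiom B, which corresponds to symmetry. Every such R is symmetric — valid.
(B) ⟨R⟩⟨R⟩φ → ⟨R⟩φ (the dual of axiom 4) characterises the transitive frames. Every such R is transitive — valid.
(C) axiom 5: valid iff R is euclidean. Every such R is euclidean — valid.
(D) φ → ⟨R⟩φ (the dual of axiom T) characterises the reflexive frames. Such an R need not be reflexive — not valid.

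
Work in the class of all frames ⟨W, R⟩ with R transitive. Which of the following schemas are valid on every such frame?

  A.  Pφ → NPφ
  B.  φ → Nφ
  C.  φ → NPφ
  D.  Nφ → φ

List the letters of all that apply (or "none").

none

(A) Pφ → NPφ is axiom 5; it is valid on a frame exactly when R is euclidean. Such an R need not be euclidean, so not valid.
(B) φ → Nφ is equivalent to ◇p→p; it holds exactly when R ⊆ identity. Such an R need not be a subset of the identity — not valid.
(C) φ → NPφ is axiom B; it is valid on a frame exactly when R is symmetric. Such an R need not be symmetric, so not valid.
(D) Nφ → φ is axiom T, which corresponds to reflexivity. Such an R need not be reflexive — not valid.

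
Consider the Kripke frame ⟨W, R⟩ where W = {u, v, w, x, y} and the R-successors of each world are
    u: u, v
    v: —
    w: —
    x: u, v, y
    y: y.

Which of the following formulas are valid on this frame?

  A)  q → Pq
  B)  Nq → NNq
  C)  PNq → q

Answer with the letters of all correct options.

B

R is not reflexive: not v R v.
R is not symmetric: u R v but not v R u.
R is transitive: R is closed under composition.
(A) the dual of axiom T: valid iff R is reflexive. R is not reflexive — not valid.
(B) Nq → NNq is axiom 4; it is valid on a frame exactly when R is transitive. R is transitive, so valid.
(C) PNq → q is the dual of axiom B, which corresponds to symmetry. R is not symmetric — not valid.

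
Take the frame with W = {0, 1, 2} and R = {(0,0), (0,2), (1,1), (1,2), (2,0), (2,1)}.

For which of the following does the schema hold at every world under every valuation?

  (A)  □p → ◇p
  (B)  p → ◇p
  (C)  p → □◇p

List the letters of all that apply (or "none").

A, C

R is not reflexive: not 2 R 2.
R is symmetric: every R-edge is matched by its reverse.
R is serial: every world has an R-successor.
(A) □p → ◇p (axiom D) characterises the serial frames. R is serial — valid.
(B) p → ◇p is the dual of axiom T; it is valid on a frame exactly when R is reflexive. R is not reflexive, so not valid.
(C) p → □◇p is axiom B; it is valid on a frame exactly when R is symmetric. R is symmetric, so valid.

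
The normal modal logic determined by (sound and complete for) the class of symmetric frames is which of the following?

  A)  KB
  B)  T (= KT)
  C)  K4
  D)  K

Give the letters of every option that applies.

A

(A) KB is determined by exactly this class.
(B) T (= KT) is determined by the class of reflexive frames.
(C) K4 is determined by the class of transitive frames.
(D) K is determined by the class of arbitrary frames.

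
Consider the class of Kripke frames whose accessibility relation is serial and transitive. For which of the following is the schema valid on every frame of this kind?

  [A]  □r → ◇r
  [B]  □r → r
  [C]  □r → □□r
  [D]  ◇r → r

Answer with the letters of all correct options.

(A) □r → ◇r is axiom D; it is valid on a frame exactly when R is serial. Every such R is serial, so valid.
(B) □r → r is axiom T; it is valid on a frame exactly when R is reflexive. Such an R need not be reflexive, so not valid.
(C) □r → □□r is axiom 4, which corresponds to transitivity. Every such R is transitive — valid.
(D) ◇r → r is valid only on frames where every R-edge is a self-loop. Such an R need not be a subset of the identity — not valid.

A, C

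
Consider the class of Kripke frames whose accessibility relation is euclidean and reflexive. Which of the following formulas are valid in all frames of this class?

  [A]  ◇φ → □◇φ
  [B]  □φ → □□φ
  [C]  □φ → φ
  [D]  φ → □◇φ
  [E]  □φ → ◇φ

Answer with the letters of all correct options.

A reflexive euclidean relation is also symmetric (from wRw and wRv the euclidean condition gives vRw) and hence transitive; it is an equivalence relation.
(A) ◇φ → □◇φ (axiom 5) characterises the euclidean frames. Every such R is euclidean — valid.
(B) □φ → □□φ (axiom 4) characterises the transitive frames. Every such R is transitive — valid.
(C) □φ → φ is axiom T; it is valid on a frame exactly when R is reflexive. Every such R is reflexive, so valid.
(D) φ → □◇φ is axiom B; it is valid on a frame exactly when R is symmetric. Every such R is symmetric, so valid.
(E) axiom D: valid iff R is serial. Every such R is serial — valid.

A, B, C, D, E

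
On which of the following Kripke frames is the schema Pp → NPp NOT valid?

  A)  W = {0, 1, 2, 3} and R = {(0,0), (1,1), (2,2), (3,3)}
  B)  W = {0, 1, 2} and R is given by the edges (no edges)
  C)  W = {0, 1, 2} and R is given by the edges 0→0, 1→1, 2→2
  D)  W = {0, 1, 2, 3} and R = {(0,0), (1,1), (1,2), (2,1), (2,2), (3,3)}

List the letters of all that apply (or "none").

none

The schema Pp → NPp is axiom 5; it is valid on a frame iff R is euclidean.
(A) R is euclidean (any two R-successors of the same world are R-related), so the schema is valid here.
(B) R is euclidean (any two R-successors of the same world are R-related), so the schema is valid here.
(C) R is euclidean (any two R-successors of the same world are R-related), so the schema is valid here.
(D) R is euclidean (any two R-successors of the same world are R-related), so the schema is valid here.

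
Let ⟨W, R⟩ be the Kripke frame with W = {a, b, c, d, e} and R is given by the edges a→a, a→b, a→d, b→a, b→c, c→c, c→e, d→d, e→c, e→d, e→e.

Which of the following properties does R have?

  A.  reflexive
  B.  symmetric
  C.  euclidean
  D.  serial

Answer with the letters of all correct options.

D

(A) not reflexive: not b R b.
(B) not symmetric: a R d but not d R a.
(C) not euclidean: a R b and a R d but not b R d.
(D) serial: every world has an R-successor.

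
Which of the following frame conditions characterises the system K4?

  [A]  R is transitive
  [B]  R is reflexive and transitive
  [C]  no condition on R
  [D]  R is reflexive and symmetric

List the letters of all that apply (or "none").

(A) K4 is sound and complete for exactly this class.
(B) this class determines S4, not K4.
(C) this class determines K, not K4.
(D) this class determines B (= KTB), not K4.

A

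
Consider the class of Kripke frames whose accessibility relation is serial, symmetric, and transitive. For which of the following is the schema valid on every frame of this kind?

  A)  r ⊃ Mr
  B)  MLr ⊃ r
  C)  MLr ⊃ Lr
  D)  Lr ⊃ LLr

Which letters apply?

A, B, C, D

A serial symmetric transitive relation is reflexive (take any v with uRv; symmetry gives vRu and transitivity gives uRu), hence an equivalence relation.
(A) r ⊃ Mr (the dual of axiom T) characterises the reflexive frames. Every such R is reflexive — valid.
(B) MLr ⊃ r (the dual of axiom B) characterises the symmetric frames. Every such R is symmetric — valid.
(C) MLr ⊃ Lr is the dual of axiom 5, which corresponds to the euclidean property. Every such R is euclidean — valid.
(D) Lr ⊃ LLr is axiom 4, which corresponds to transitivity. Every such R is transitive — valid.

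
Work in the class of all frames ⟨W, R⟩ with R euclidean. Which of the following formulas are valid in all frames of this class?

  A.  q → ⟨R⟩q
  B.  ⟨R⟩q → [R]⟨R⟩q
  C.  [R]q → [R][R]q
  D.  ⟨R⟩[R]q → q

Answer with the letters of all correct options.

B

(A) q → ⟨R⟩q (the dual of axiom T) characterises the reflexive frames. Such an R need not be reflexive — not valid.
(B) ⟨R⟩q → [R]⟨R⟩q (axiom 5) characterises the euclidean frames. Every such R is euclidean — valid.
(C) [R]q → [R][R]q is axiom 4, which corresponds to transitivity. Such an R need not be transitive — not valid.
(D) ⟨R⟩[R]q → q is the dual of axiom B; it is valid on a frame exactly when R is symmetric. Such an R need not be symmetric, so not valid.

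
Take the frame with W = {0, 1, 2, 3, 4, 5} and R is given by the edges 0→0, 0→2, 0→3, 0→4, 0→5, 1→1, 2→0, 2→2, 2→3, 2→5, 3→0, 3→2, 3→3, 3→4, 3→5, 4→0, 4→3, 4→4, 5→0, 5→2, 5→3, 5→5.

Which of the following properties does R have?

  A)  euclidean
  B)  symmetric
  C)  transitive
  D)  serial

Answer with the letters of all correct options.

(A) not euclidean: 0 R 2 and 0 R 4 but not 2 R 4.
(B) symmetric: every R-edge is matched by its reverse.
(C) not transitive: 2 R 0 and 0 R 4 but not 2 R 4.
(D) serial: every world has an R-successor.

B, D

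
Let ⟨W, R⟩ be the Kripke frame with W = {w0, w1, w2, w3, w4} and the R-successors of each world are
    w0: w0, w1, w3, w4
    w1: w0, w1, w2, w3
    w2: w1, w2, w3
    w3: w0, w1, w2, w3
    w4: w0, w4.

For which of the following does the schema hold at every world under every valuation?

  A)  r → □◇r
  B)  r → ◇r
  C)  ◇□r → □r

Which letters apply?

A, B

R is reflexive: each world relates to itself.
R is symmetric: every R-edge is matched by its reverse.
R is not euclidean: w0 R w1 and w0 R w4 but not w1 R w4.
(A) r → □◇r is axiom B; it is valid on a frame exactly when R is symmetric. R is symmetric, so valid.
(B) r → ◇r is the dual of axiom T, which corresponds to reflexivity. R is reflexive — valid.
(C) the dual of axiom 5: valid iff R is euclidean. R is not euclidean — not valid.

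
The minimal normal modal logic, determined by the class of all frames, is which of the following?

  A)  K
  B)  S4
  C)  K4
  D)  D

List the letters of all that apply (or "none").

A

(A) K is determined by exactly this class.
(B) S4 is determined by the class of reflexive and transitive frames.
(C) K4 is determined by the class of transitive frames.
(D) D is determined by the class of serial frames.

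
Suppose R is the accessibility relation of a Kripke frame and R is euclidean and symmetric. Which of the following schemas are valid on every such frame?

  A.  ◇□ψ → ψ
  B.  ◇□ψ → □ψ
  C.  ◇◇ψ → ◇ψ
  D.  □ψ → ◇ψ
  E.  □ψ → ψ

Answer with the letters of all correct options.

A, B, C

A symmetric euclidean relation is transitive (uRv and vRw give vRu by symmetry, then uRw by the euclidean condition, applied at v).
(A) ◇□ψ → ψ (the dual of axiom B) characterises the symmetric frames. Every such R is symmetric — valid.
(B) ◇□ψ → □ψ is the dual of axiom 5, which corresponds to the euclidean property. Every such R is euclidean — valid.
(C) ◇◇ψ → ◇ψ is the dual of axiom 4, which corresponds to transitivity. Every such R is transitive — valid.
(D) □ψ → ◇ψ is axiom D; it is valid on a frame exactly when R is serial. Such an R need not be serial, so not valid.
(E) axiom T: valid iff R is reflexive. Such an R need not be reflexive — not valid.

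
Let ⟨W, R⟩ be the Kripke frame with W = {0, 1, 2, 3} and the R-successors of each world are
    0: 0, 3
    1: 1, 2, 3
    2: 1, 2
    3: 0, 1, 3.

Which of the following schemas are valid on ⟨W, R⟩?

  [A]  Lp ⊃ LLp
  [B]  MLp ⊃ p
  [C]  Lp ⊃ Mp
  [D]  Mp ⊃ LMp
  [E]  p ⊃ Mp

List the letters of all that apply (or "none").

R is reflexive: each world relates to itself.
R is symmetric: every R-edge is matched by its reverse.
R is not transitive: 0 R 3 and 3 R 1 but not 0 R 1.
R is not euclidean: 1 R 2 and 1 R 3 but not 2 R 3.
R is serial: every world has an R-successor.
(A) Lp ⊃ LLp (axiom 4) characterises the transitive frames. R is not transitive — not valid.
(B) MLp ⊃ p is the dual of axiom B, which corresponds to symmetry. R is symmetric — valid.
(C) Lp ⊃ Mp is axiom D; it is valid on a frame exactly when R is serial. R is serial, so valid.
(D) Mp ⊃ LMp is axiom 5, which corresponds to the euclidean property. R is not euclidean — not valid.
(E) the dual of axiom T: valid iff R is reflexive. R is reflexive — valid.

B, C, E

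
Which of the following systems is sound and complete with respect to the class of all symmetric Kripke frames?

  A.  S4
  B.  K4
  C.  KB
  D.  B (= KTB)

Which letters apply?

(A) S4 is determined by the class of reflexive and transitive frames.
(B) K4 is determined by the class of transitive frames.
(C) KB is determined by exactly this class.
(D) B (= KTB) is determined by the class of reflexive and symmetric frames.

C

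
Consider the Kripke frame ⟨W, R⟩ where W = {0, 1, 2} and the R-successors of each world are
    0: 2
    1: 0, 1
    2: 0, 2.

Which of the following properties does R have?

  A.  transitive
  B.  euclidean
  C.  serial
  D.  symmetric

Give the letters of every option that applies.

(A) not transitive: 0 R 2 and 2 R 0 but not 0 R 0.
(B) not euclidean: 1 R 0 and 1 R 1 but not 0 R 1.
(C) serial: every world has an R-successor.
(D) not symmetric: 1 R 0 but not 0 R 1.

C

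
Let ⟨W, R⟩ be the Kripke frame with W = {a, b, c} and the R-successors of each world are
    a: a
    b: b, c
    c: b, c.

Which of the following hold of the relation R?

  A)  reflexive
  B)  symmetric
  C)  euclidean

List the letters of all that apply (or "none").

(A) reflexive: each world relates to itself.
(B) symmetric: every R-edge is matched by its reverse.
(C) euclidean: any two R-successors of the same world are R-related.

A, B, C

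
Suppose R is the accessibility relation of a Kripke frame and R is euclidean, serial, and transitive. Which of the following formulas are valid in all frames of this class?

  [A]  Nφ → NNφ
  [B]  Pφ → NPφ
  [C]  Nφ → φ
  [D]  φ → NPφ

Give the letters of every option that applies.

A, B

(A) Nφ → NNφ (axiom 4) characterises the transitive frames. Every such R is transitive — valid.
(B) Pφ → NPφ is axiom 5, which corresponds to the euclidean property. Every such R is euclidean — valid.
(C) Nφ → φ is axiom T, which corresponds to reflexivity. Such an R need not be reflexive — not valid.
(D) φ → NPφ (axiom B) characterises the symmetric frames. Such an R need not be symmetric — not valid.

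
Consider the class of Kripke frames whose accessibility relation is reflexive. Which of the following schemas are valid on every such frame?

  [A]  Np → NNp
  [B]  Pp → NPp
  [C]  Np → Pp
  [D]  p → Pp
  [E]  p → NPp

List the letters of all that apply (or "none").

C, D

A reflexive relation is serial.
(A) Np → NNp is axiom 4, which corresponds to transitivity. Such an R need not be transitive — not valid.
(B) Pp → NPp is axiom 5; it is valid on a frame exactly when R is euclidean. Such an R need not be euclidean, so not valid.
(C) Np → Pp is axiom D; it is valid on a frame exactly when R is serial. Every such R is serial, so valid.
(D) p → Pp is the dual of axiom T, which corresponds to reflexivity. Every such R is reflexive — valid.
(E) p → NPp is axiom B, which corresponds to symmetry. Such an R need not be symmetric — not valid.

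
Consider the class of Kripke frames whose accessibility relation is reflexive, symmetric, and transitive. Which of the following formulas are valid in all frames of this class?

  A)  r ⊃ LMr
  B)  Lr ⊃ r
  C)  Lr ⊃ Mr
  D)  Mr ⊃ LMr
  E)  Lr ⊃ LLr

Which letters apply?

A, B, C, D, E

A relation that is reflexive, symmetric, and transitive is also euclidean and serial.
(A) r ⊃ LMr (axiom B) characterises the symmetric frames. Every such R is symmetric — valid.
(B) Lr ⊃ r (axiom T) characterises the reflexive frames. Every such R is reflexive — valid.
(C) Lr ⊃ Mr is axiom D; it is valid on a frame exactly when R is serial. Every such R is serial, so valid.
(D) Mr ⊃ LMr is axiom 5; it is valid on a frame exactly when R is euclidean. Every such R is euclidean, so valid.
(E) axiom 4: valid iff R is transitive. Every such R is transitive — valid.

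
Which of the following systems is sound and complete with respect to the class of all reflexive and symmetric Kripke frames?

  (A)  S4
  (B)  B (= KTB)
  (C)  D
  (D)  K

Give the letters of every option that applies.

(A) S4 is determined by the class of reflexive and transitive frames.
(B) B (= KTB) is determined by exactly this class.
(C) D is determined by the class of serial frames.
(D) K is determined by the class of arbitrary frames.

B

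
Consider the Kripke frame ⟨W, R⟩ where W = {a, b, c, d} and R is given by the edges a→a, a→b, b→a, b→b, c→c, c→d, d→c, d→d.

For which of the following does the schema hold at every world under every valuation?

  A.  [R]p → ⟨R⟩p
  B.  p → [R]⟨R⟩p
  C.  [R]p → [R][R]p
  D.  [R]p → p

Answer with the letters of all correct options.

A, B, C, D

R is reflexive: each world relates to itself.
R is symmetric: every R-edge is matched by its reverse.
R is transitive: R is closed under composition.
R is serial: every world has an R-successor.
(A) [R]p → ⟨R⟩p is axiom D; it is valid on a frame exactly when R is serial. R is serial, so valid.
(B) p → [R]⟨R⟩p (axiom B) characterises the symmetric frames. R is symmetric — valid.
(C) [R]p → [R][R]p (axiom 4) characterises the transitive frames. R is transitive — valid.
(D) [R]p → p is axiom T; it is valid on a frame exactly when R is reflexive. R is reflexive, so valid.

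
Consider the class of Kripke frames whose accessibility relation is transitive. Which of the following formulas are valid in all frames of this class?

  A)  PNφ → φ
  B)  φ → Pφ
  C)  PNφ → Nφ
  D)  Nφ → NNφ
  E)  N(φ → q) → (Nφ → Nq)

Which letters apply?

D, E

(A) the dual of axiom B: valid iff R is symmetric. Such an R need not be symmetric — not valid.
(B) φ → Pφ is the dual of axiom T; it is valid on a frame exactly when R is reflexive. Such an R need not be reflexive, so not valid.
(C) PNφ → Nφ is the dual of axiom 5; it is valid on a frame exactly when R is euclidean. Such an R need not be euclidean, so not valid.
(D) axiom 4: valid iff R is transitive. Every such R is transitive — valid.
(E) this is just K, valid on every normal frame.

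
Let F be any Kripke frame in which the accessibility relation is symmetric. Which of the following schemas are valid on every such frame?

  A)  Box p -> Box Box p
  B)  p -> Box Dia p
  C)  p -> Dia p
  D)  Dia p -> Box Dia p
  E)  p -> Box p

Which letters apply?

(A) Box p -> Box Box p is axiom 4, which corresponds to transitivity. Such an R need not be transitive — not valid.
(B) axiom B: valid iff R is symmetric. Every such R is symmetric — valid.
(C) p -> Dia p is the dual of axiom T; it is valid on a frame exactly when R is reflexive. Such an R need not be reflexive, so not valid.
(D) axiom 5: valid iff R is euclidean. Such an R need not be euclidean — not valid.
(E) p -> Box p (equivalent to ◇p→p) corresponds to R being a subset of the identity. Such an R need not be a subset of the identity, so not valid.

B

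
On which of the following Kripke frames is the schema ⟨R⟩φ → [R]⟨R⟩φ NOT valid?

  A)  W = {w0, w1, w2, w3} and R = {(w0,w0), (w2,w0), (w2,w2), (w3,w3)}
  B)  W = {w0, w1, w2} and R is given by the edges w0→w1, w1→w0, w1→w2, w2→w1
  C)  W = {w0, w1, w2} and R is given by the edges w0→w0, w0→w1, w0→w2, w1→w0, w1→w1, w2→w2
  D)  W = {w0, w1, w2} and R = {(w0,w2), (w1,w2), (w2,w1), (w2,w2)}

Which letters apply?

A, B, C, D

The schema ⟨R⟩φ → [R]⟨R⟩φ is axiom 5; it is valid on a frame iff R is euclidean.
(A) R is not euclidean (w2 R w0 and w2 R w2 but not w0 R w2), so the schema fails here.
(B) R is not euclidean (w1 R w0 and w1 R w2 but not w0 R w2), so the schema fails here.
(C) R is not euclidean (w0 R w1 and w0 R w2 but not w1 R w2), so the schema fails here.
(D) R is not euclidean (w2 R w1 and w2 R w1 but not w1 R w1), so the schema fails here.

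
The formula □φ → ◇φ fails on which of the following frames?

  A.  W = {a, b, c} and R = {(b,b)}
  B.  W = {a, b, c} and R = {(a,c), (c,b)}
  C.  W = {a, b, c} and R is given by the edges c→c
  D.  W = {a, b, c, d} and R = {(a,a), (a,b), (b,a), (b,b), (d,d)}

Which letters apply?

The schema □φ → ◇φ is axiom D; it is valid on a frame iff R is serial.
(A) R is not serial (a has no R-successor), so the schema fails here.
(B) R is not serial (b has no R-successor), so the schema fails here.
(C) R is not serial (a has no R-successor), so the schema fails here.
(D) R is not serial (c has no R-successor), so the schema fails here.

A, B, C, D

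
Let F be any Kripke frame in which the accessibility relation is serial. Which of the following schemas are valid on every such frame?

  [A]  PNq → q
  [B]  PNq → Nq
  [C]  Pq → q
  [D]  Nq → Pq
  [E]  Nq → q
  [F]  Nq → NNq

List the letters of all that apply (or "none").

D

(A) the dual of axiom B: valid iff R is symmetric. Such an R need not be symmetric — not valid.
(B) PNq → Nq is the dual of axiom 5, which corresponds to the euclidean property. Such an R need not be euclidean — not valid.
(C) Pq → q is the converse of T; it holds exactly when R ⊆ identity. Such an R need not be a subset of the identity — not valid.
(D) axiom D: valid iff R is serial. Every such R is serial — valid.
(E) Nq → q (axiom T) characterises the reflexive frames. Such an R need not be reflexive — not valid.
(F) Nq → NNq (axiom 4) characterises the transitive frames. Such an R need not be transitive — not valid.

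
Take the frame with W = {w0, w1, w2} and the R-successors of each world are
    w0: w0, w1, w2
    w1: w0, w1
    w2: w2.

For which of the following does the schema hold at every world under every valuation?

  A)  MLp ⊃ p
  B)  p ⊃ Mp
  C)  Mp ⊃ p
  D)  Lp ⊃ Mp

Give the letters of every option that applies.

B, D

R is reflexive: each world relates to itself.
R is not symmetric: w0 R w2 but not w2 R w0.
R is serial: every world has an R-successor.
R is not a subset of the identity: w0 R w1 with w0 ≠ w1.
(A) MLp ⊃ p (the dual of axiom B) characterises the symmetric frames. R is not symmetric — not valid.
(B) p ⊃ Mp (the dual of axiom T) characterises the reflexive frames. R is reflexive — valid.
(C) Mp ⊃ p is the converse of T; it holds exactly when R ⊆ identity. Here R ⊄ identity — not valid.
(D) axiom D: valid iff R is serial. R is serial — valid.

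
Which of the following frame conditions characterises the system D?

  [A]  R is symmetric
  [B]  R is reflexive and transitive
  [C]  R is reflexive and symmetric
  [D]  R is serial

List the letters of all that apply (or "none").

(A) this class determines KB, not D.
(B) this class determines S4, not D.
(C) this class determines B (= KTB), not D.
(D) D is sound and complete for exactly this class.

D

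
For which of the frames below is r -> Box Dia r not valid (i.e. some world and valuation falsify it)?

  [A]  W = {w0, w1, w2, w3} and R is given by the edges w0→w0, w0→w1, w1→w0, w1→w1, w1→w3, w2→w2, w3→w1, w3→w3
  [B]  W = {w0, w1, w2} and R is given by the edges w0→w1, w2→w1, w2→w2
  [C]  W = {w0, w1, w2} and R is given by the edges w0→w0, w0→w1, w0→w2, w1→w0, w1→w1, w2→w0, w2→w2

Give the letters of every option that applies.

The schema r -> Box Dia r is axiom B; it is valid on a frame iff R is symmetric.
(A) R is symmetric (every R-edge is matched by its reverse), so the schema is valid here.
(B) R is not symmetric (w0 R w1 but not w1 R w0), so the schema fails here.
(C) R is symmetric (every R-edge is matched by its reverse), so the schema is valid here.

B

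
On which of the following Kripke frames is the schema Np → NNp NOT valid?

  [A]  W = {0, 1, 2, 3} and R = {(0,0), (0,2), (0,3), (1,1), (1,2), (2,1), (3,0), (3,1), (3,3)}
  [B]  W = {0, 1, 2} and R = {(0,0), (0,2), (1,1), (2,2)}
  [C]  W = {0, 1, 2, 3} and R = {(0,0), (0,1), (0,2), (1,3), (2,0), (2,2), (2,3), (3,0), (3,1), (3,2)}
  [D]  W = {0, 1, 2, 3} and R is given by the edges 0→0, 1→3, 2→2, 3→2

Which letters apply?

A, C, D

The schema Np → NNp is axiom 4; it is valid on a frame iff R is transitive.
(A) R is not transitive (0 R 2 and 2 R 1 but not 0 R 1), so the schema fails here.
(B) R is transitive (R is closed under composition), so the schema is valid here.
(C) R is not transitive (0 R 1 and 1 R 3 but not 0 R 3), so the schema fails here.
(D) R is not transitive (1 R 3 and 3 R 2 but not 1 R 2), so the schema fails here.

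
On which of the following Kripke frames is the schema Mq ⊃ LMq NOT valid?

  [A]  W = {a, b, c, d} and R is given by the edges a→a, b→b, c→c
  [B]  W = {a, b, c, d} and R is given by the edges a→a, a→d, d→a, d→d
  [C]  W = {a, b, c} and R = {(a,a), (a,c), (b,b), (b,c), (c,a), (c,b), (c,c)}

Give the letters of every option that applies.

C

The schema Mq ⊃ LMq is axiom 5; it is valid on a frame iff R is euclidean.
(A) R is euclidean (any two R-successors of the same world are R-related), so the schema is valid here.
(B) R is euclidean (any two R-successors of the same world are R-related), so the schema is valid here.
(C) R is not euclidean (c R a and c R b but not a R b), so the schema fails here.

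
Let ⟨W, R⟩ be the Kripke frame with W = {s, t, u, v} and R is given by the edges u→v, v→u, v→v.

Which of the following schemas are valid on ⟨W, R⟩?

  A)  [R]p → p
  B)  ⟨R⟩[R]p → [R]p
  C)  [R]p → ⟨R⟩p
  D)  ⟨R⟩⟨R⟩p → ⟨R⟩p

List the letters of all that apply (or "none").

none

R is not reflexive: not s R s.
R is not transitive: u R v and v R u but not u R u.
R is not euclidean: v R u and v R u but not u R u.
R is not serial: s has no R-successor.
(A) [R]p → p (axiom T) characterises the reflexive frames. R is not reflexive — not valid.
(B) ⟨R⟩[R]p → [R]p (the dual of axiom 5) characterises the euclidean frames. R is not euclidean — not valid.
(C) [R]p → ⟨R⟩p is axiom D, which corresponds to seriality. R is not serial — not valid.
(D) ⟨R⟩⟨R⟩p → ⟨R⟩p is the dual of axiom 4, which corresponds to transitivity. R is not transitive — not valid.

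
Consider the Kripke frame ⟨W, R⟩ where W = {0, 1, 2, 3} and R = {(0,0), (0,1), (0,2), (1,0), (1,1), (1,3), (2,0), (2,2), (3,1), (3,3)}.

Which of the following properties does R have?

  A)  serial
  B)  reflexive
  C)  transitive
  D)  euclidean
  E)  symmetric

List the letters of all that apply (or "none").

A, B, E

(A) serial: every world has an R-successor.
(B) reflexive: each world relates to itself.
(C) not transitive: 0 R 1 and 1 R 3 but not 0 R 3.
(D) not euclidean: 0 R 1 and 0 R 2 but not 1 R 2.
(E) symmetric: every R-edge is matched by its reverse.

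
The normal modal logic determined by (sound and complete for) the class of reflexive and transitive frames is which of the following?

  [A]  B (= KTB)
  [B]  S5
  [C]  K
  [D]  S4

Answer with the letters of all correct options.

D

(A) B (= KTB) is determined by the class of reflexive and symmetric frames.
(B) S5 is determined by the class of reflexive, symmetric, and transitive frames.
(C) K is determined by the class of arbitrary frames.
(D) S4 is determined by exactly this class.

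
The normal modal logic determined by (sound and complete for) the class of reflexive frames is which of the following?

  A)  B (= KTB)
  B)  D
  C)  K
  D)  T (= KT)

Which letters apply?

D

(A) B (= KTB) is determined by the class of reflexive and symmetric frames.
(B) D is determined by the class of serial frames.
(C) K is determined by the class of arbitrary frames.
(D) T (= KT) is determined by exactly this class.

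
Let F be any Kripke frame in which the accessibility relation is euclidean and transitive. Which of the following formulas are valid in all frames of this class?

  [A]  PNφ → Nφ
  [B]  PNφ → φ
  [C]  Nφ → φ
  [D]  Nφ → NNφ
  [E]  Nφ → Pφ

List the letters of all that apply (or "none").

A, D

(A) the dual of axiom 5: valid iff R is euclidean. Every such R is euclidean — valid.
(B) the dual of axiom B: valid iff R is symmetric. Such an R need not be symmetric — not valid.
(C) Nφ → φ is axiom T, which corresponds to reflexivity. Such an R need not be reflexive — not valid.
(D) Nφ → NNφ (axiom 4) characterises the transitive frames. Every such R is transitive — valid.
(E) Nφ → Pφ is axiom D, which corresponds to seriality. Such an R need not be serial — not valid.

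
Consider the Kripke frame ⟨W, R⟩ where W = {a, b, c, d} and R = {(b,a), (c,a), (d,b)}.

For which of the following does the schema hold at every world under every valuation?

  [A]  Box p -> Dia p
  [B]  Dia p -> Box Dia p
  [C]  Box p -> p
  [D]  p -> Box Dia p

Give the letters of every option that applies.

R is not reflexive: not a R a.
R is not symmetric: b R a but not a R b.
R is not euclidean: b R a and b R a but not a R a.
R is not serial: a has no R-successor.
(A) axiom D: valid iff R is serial. R is not serial — not valid.
(B) Dia p -> Box Dia p is axiom 5, which corresponds to the euclidean property. R is not euclidean — not valid.
(C) axiom T: valid iff R is reflexive. R is not reflexive — not valid.
(D) p -> Box Dia p is axiom B, which corresponds to symmetry. R is not symmetric — not valid.

none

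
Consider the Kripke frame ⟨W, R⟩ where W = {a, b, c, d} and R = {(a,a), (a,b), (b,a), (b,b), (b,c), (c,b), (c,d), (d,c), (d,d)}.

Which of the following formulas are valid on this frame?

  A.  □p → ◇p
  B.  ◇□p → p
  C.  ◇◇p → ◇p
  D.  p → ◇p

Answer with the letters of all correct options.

A, B

R is not reflexive: not c R c.
R is symmetric: every R-edge is matched by its reverse.
R is not transitive: a R b and b R c but not a R c.
R is serial: every world has an R-successor.
(A) axiom D: valid iff R is serial. R is serial — valid.
(B) ◇□p → p is the dual of axiom B; it is valid on a frame exactly when R is symmetric. R is symmetric, so valid.
(C) ◇◇p → ◇p is the dual of axiom 4, which corresponds to transitivity. R is not transitive — not valid.
(D) p → ◇p is the dual of axiom T; it is valid on a frame exactly when R is reflexive. R is not reflexive, so not valid.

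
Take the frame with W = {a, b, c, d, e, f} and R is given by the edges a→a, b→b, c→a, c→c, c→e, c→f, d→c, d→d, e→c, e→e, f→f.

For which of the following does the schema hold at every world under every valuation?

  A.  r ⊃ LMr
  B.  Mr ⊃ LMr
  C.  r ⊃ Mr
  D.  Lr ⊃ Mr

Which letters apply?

R is reflexive: each world relates to itself.
R is not symmetric: c R a but not a R c.
R is not euclidean: c R a and c R c but not a R c.
R is serial: every world has an R-successor.
(A) r ⊃ LMr is axiom B; it is valid on a frame exactly when R is symmetric. R is not symmetric, so not valid.
(B) axiom 5: valid iff R is euclidean. R is not euclidean — not valid.
(C) the dual of axiom T: valid iff R is reflexive. R is reflexive — valid.
(D) Lr ⊃ Mr is axiom D, which corresponds to seriality. R is serial — valid.

C, D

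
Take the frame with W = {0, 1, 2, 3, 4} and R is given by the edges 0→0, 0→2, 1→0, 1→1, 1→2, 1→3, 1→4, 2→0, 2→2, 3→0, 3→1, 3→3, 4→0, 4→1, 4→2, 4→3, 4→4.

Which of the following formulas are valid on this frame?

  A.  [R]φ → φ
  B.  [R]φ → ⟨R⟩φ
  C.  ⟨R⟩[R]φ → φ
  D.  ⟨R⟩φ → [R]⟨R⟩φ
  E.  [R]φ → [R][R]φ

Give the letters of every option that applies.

R is reflexive: each world relates to itself.
R is not symmetric: 1 R 0 but not 0 R 1.
R is not transitive: 3 R 0 and 0 R 2 but not 3 R 2.
R is not euclidean: 1 R 0 and 1 R 1 but not 0 R 1.
R is serial: every world has an R-successor.
(A) axiom T: valid iff R is reflexive. R is reflexive — valid.
(B) axiom D: valid iff R is serial. R is serial — valid.
(C) ⟨R⟩[R]φ → φ (the dual of axiom B) characterises the symmetric frames. R is not symmetric — not valid.
(D) ⟨R⟩φ → [R]⟨R⟩φ is axiom 5; it is valid on a frame exactly when R is euclidean. R is not euclidean, so not valid.
(E) axiom 4: valid iff R is transitive. R is not transitive — not valid.

A, B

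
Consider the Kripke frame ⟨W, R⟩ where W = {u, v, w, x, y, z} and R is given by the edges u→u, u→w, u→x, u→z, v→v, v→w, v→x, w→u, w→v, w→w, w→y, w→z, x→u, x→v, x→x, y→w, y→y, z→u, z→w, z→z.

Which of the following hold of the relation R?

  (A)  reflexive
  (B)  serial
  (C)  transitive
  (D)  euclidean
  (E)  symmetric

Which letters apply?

A, B, E

(A) reflexive: each world relates to itself.
(B) serial: every world has an R-successor.
(C) not transitive: u R w and w R v but not u R v.
(D) not euclidean: u R w and u R x but not w R x.
(E) symmetric: every R-edge is matched by its reverse.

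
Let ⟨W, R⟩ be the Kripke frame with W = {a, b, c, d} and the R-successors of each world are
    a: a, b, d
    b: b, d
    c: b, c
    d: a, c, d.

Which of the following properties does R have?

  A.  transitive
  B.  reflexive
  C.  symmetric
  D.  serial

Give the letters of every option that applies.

B, D

(A) not transitive: a R d and d R c but not a R c.
(B) reflexive: each world relates to itself.
(C) not symmetric: a R b but not b R a.
(D) serial: every world has an R-successor.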